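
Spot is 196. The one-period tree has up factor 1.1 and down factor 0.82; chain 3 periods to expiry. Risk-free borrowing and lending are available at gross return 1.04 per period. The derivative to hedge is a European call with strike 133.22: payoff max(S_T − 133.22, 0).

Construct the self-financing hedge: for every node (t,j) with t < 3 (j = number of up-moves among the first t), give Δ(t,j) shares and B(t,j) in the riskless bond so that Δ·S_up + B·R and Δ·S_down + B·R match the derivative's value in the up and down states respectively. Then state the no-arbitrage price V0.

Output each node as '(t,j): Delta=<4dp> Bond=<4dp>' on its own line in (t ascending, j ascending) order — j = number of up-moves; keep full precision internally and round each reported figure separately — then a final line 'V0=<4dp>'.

Risk-neutral probability p* = (R−d)/(u−d) = (1.04−0.82)/(1.1−0.82) = 0.7857.
Payoff layer (t=3): V(3,0)=0.0000, V(3,1)=11.7494, V(3,2)=61.2512, V(3,3)=127.6560
  t=2,j=0: stock 131.7904 → up 144.9694 (V=11.7494), down 108.0681 (V=0.0000). Price 8.8766; hedge Δ=0.3184, bond B=-33.0856.
  t=2,j=1: stock 176.7920 → up 194.4712 (V=61.2512), down 144.9694 (V=11.7494). Price 48.6958; hedge Δ=1.0000, bond B=-128.0962.
  t=2,j=2: stock 237.1600 → up 260.8760 (V=127.6560), down 194.4712 (V=61.2512). Price 109.0638; hedge Δ=1.0000, bond B=-128.0962.
  t=1,j=0: stock 160.7200 → up 176.7920 (V=48.6958), down 131.7904 (V=8.8766). Price 38.6184; hedge Δ=0.8848, bond B=-103.5930.
  t=1,j=1: stock 215.6000 → up 237.1600 (V=109.0638), down 176.7920 (V=48.6958). Price 92.4306; hedge Δ=1.0000, bond B=-123.1694.
  t=0,j=0: stock 196.0000 → up 215.6000 (V=92.4306), down 160.7200 (V=38.6184). Price 77.7879; hedge Δ=0.9805, bond B=-114.3985.
Each (Δ,B) replicates both successor values, so the strategy is self-financing and V0 is arbitrage-free.

(0,0): Delta=0.9805 Bond=-114.3985
(1,0): Delta=0.8848 Bond=-103.5930
(1,1): Delta=1.0000 Bond=-123.1694
(2,0): Delta=0.3184 Bond=-33.0856
(2,1): Delta=1.0000 Bond=-128.0962
(2,2): Delta=1.0000 Bond=-128.0962
V0=77.7879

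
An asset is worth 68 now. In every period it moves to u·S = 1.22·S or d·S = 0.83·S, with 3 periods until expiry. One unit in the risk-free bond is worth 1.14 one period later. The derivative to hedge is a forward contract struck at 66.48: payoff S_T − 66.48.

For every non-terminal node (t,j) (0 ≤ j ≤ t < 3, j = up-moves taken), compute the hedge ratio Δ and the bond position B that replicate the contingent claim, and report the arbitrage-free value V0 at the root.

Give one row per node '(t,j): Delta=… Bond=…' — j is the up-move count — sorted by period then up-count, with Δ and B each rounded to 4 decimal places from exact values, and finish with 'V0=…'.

(0,0): Delta=1.0000 Bond=-44.8721
(1,0): Delta=1.0000 Bond=-51.1542
(1,1): Delta=1.0000 Bond=-51.1542
(2,0): Delta=1.0000 Bond=-58.3158
(2,1): Delta=1.0000 Bond=-58.3158
(2,2): Delta=1.0000 Bond=-58.3158
V0=23.1279

Under the risk-neutral measure, an up-move has probability p* = (R−d)/(u−d) = 0.7949 and values discount at R = 1.14.
Terminal values V(3,·): V(3,0)=-27.5985, V(3,1)=-9.3289, V(3,2)=17.5253, V(3,3)=56.9977
  t=2,j=0: stock 46.8452 → up 57.1511 (V=-9.3289), down 38.8815 (V=-27.5985). Price -11.4706; hedge Δ=1.0000, bond B=-58.3158.
  t=2,j=1: stock 68.8568 → up 84.0053 (V=17.5253), down 57.1511 (V=-9.3289). Price 10.5410; hedge Δ=1.0000, bond B=-58.3158.
  t=2,j=2: stock 101.2112 → up 123.4777 (V=56.9977), down 84.0053 (V=17.5253). Price 42.8954; hedge Δ=1.0000, bond B=-58.3158.
  t=1,j=0: stock 56.4400 → up 68.8568 (V=10.5410), down 46.8452 (V=-11.4706). Price 5.2858; hedge Δ=1.0000, bond B=-51.1542.
  t=1,j=1: stock 82.9600 → up 101.2112 (V=42.8954), down 68.8568 (V=10.5410). Price 31.8058; hedge Δ=1.0000, bond B=-51.1542.
  t=0,j=0: stock 68.0000 → up 82.9600 (V=31.8058), down 56.4400 (V=5.2858). Price 23.1279; hedge Δ=1.0000, bond B=-44.8721.
Self-financing check: at every node Δ·S+B equals the discounted successor values.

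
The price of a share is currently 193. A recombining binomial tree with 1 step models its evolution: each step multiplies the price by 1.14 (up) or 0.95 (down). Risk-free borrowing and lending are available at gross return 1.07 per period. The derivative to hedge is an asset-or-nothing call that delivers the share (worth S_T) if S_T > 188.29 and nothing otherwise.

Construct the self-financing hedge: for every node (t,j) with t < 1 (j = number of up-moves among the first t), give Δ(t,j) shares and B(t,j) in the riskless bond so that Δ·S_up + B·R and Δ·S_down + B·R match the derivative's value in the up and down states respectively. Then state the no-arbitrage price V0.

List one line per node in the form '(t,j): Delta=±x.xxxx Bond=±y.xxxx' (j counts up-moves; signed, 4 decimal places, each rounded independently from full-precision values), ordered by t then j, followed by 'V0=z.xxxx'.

(0,0): Delta=6.0000 Bond=-1028.1308
V0=129.8692

Since d<R<u, set p* = (R−d)/(u−d) = 0.6316; price each node as the discounted p*-expectation of its children.
Terminal values V(1,·): V(1,0)=0.0000, V(1,1)=220.0200
  t=0,j=0: stock 193.0000 → up 220.0200 (V=220.0200), down 183.3500 (V=0.0000). Price 129.8692; hedge Δ=6.0000, bond B=-1028.1308.
Check: Δ(0,0)·S0 + B(0,0) = 129.8692 = V0.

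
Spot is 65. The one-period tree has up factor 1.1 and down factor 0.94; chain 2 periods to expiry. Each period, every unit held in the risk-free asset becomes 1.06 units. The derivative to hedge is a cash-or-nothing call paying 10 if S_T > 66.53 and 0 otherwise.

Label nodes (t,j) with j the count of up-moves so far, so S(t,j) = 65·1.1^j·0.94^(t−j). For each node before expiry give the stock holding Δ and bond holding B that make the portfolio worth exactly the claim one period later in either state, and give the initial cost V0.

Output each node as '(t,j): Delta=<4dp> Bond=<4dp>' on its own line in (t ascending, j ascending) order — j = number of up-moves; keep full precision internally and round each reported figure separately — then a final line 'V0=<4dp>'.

(0,0): Delta=0.2268 Bond=-6.3968
(1,0): Delta=1.0229 Bond=-55.4245
(1,1): Delta=0.0000 Bond=9.4340
V0=8.3437

Since d<R<u, set p* = (R−d)/(u−d) = 0.7500; price each node as the discounted p*-expectation of its children.
Payoff layer (t=2): V(2,0)=0.0000, V(2,1)=10.0000, V(2,2)=10.0000
  t=1,j=0: stock 61.1000 → up 67.2100 (V=10.0000), down 57.4340 (V=0.0000). Price 7.0755; hedge Δ=1.0229, bond B=-55.4245.
  t=1,j=1: stock 71.5000 → up 78.6500 (V=10.0000), down 67.2100 (V=10.0000). Price 9.4340; hedge Δ=0.0000, bond B=9.4340.
  t=0,j=0: stock 65.0000 → up 71.5000 (V=9.4340), down 61.1000 (V=7.0755). Price 8.3437; hedge Δ=0.2268, bond B=-6.3968.
The time-0 hedge costs 8.3437, which is the no-arbitrage price.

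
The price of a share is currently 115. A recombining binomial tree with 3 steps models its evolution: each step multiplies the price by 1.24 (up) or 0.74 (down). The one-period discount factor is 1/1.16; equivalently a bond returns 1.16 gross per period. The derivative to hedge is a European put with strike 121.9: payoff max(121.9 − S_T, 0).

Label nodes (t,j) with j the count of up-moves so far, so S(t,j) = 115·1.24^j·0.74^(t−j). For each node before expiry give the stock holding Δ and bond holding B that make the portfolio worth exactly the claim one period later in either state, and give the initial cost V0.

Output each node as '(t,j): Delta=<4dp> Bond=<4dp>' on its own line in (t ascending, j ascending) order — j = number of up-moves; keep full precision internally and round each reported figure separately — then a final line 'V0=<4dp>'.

(0,0): Delta=-0.1626 Bond=20.7105
(1,0): Delta=-0.8477 Bond=82.3229
(1,1): Delta=-0.0848 Bond=12.9197
(2,0): Delta=-1.0000 Bond=105.0862
(2,1): Delta=-0.8304 Bond=93.6675
(2,2): Delta=0.0000 Bond=0.0000
V0=2.0084

Risk-neutral probability p* = (R−d)/(u−d) = (1.16−0.74)/(1.24−0.74) = 0.8400.
Terminal values V(3,·): V(3,0)=75.2992, V(3,1)=43.8122, V(3,2)=0.0000, V(3,3)=0.0000
(2,0): S=62.9740. Δ = (V_up−V_dn)/(S_up−S_dn) = (43.8122−75.2992)/(78.0878−46.6008) = -1.0000. V = [p*·43.8122 + (1−p*)·75.2992]/1.16 = 42.1122. B = V − Δ·S = 105.0862.
(2,1): S=105.5240. Δ = (V_up−V_dn)/(S_up−S_dn) = (0.0000−43.8122)/(130.8498−78.0878) = -0.8304. V = [p*·0.0000 + (1−p*)·43.8122]/1.16 = 6.0431. B = V − Δ·S = 93.6675.
(2,2): S=176.8240. Δ = (V_up−V_dn)/(S_up−S_dn) = (0.0000−0.0000)/(219.2618−130.8498) = 0.0000. V = [p*·0.0000 + (1−p*)·0.0000]/1.16 = 0.0000. B = V − Δ·S = 0.0000.
(1,0): S=85.1000. Δ = (V_up−V_dn)/(S_up−S_dn) = (6.0431−42.1122)/(105.5240−62.9740) = -0.8477. V = [p*·6.0431 + (1−p*)·42.1122]/1.16 = 10.1846. B = V − Δ·S = 82.3229.
(1,1): S=142.6000. Δ = (V_up−V_dn)/(S_up−S_dn) = (0.0000−6.0431)/(176.8240−105.5240) = -0.0848. V = [p*·0.0000 + (1−p*)·6.0431]/1.16 = 0.8335. B = V − Δ·S = 12.9197.
(0,0): S=115.0000. Δ = (V_up−V_dn)/(S_up−S_dn) = (0.8335−10.1846)/(142.6000−85.1000) = -0.1626. V = [p*·0.8335 + (1−p*)·10.1846]/1.16 = 2.0084. B = V − Δ·S = 20.7105.
Root portfolio cost Δ·115+B reproduces V0=2.0084.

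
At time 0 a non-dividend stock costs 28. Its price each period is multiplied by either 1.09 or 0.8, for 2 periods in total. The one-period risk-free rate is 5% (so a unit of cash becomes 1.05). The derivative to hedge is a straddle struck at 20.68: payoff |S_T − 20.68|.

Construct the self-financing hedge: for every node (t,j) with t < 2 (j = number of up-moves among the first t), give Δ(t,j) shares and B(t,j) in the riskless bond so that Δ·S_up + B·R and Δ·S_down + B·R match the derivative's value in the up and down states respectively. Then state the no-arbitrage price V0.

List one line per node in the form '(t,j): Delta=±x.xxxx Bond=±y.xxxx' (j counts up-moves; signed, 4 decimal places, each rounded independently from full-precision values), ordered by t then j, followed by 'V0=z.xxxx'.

No-arbitrage ⇒ martingale measure with p* = (R−d)/(u−d) = 0.8621.
Terminal payoffs: V(2,0)=2.7600, V(2,1)=3.7360, V(2,2)=12.5868
Node (1,0) S=22.4000: V=(p*·3.7360+(1−p*)·2.7600)/1.05=3.4299; Δ=(3.7360−2.7600)/(24.4160−17.9200)=0.1502; B=V−Δ·S=0.0644
Node (1,1) S=30.5200: V=(p*·12.5868+(1−p*)·3.7360)/1.05=10.8248; Δ=(12.5868−3.7360)/(33.2668−24.4160)=1.0000; B=V−Δ·S=-19.6952
Node (0,0) S=28.0000: V=(p*·10.8248+(1−p*)·3.4299)/1.05=9.3379; Δ=(10.8248−3.4299)/(30.5200−22.4000)=0.9107; B=V−Δ·S=-16.1617
Check: Δ(0,0)·S0 + B(0,0) = 9.3379 = V0.

(0,0): Delta=0.9107 Bond=-16.1617
(1,0): Delta=0.1502 Bond=0.0644
(1,1): Delta=1.0000 Bond=-19.6952
V0=9.3379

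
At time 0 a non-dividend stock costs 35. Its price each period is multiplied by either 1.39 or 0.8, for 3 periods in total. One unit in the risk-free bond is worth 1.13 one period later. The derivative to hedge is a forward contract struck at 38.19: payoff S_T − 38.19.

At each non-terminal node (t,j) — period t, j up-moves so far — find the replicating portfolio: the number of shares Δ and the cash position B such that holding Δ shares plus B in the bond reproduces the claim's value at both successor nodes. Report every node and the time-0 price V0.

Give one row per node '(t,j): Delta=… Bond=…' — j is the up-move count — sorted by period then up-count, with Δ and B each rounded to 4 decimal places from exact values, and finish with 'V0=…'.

Risk-neutral probability p* = (R−d)/(u−d) = (1.13−0.8)/(1.39−0.8) = 0.5593.
Terminal values V(3,·): V(3,0)=-20.2700, V(3,1)=-7.0540, V(3,2)=15.9088, V(3,3)=55.8067
  t=2,j=0: stock 22.4000 → up 31.1360 (V=-7.0540), down 17.9200 (V=-20.2700). Price -11.3965; hedge Δ=1.0000, bond B=-33.7965.
  t=2,j=1: stock 38.9200 → up 54.0988 (V=15.9088), down 31.1360 (V=-7.0540). Price 5.1235; hedge Δ=1.0000, bond B=-33.7965.
  t=2,j=2: stock 67.6235 → up 93.9967 (V=55.8067), down 54.0988 (V=15.9088). Price 33.8270; hedge Δ=1.0000, bond B=-33.7965.
  t=1,j=0: stock 28.0000 → up 38.9200 (V=5.1235), down 22.4000 (V=-11.3965). Price -1.9084; hedge Δ=1.0000, bond B=-29.9084.
  t=1,j=1: stock 48.6500 → up 67.6235 (V=33.8270), down 38.9200 (V=5.1235). Price 18.7416; hedge Δ=1.0000, bond B=-29.9084.
  t=0,j=0: stock 35.0000 → up 48.6500 (V=18.7416), down 28.0000 (V=-1.9084). Price 8.5324; hedge Δ=1.0000, bond B=-26.4676.
Root portfolio cost Δ·35+B reproduces V0=8.5324.

(0,0): Delta=1.0000 Bond=-26.4676
(1,0): Delta=1.0000 Bond=-29.9084
(1,1): Delta=1.0000 Bond=-29.9084
(2,0): Delta=1.0000 Bond=-33.7965
(2,1): Delta=1.0000 Bond=-33.7965
(2,2): Delta=1.0000 Bond=-33.7965
V0=8.5324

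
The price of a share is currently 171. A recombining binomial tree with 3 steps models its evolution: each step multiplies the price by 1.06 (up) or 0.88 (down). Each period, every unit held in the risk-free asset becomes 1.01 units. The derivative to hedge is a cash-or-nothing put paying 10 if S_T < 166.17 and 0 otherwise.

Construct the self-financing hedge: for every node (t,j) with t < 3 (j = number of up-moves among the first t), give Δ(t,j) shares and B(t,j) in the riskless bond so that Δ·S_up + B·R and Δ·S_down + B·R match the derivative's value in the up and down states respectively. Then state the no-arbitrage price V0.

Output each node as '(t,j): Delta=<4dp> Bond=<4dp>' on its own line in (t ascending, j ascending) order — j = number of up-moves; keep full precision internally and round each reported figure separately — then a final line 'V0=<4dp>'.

(0,0): Delta=-0.1278 Bond=23.6823
(1,0): Delta=-0.2640 Bond=44.4159
(1,1): Delta=-0.0843 Bond=16.0357
(2,0): Delta=0.0000 Bond=9.9010
(2,1): Delta=-0.3483 Bond=58.3058
(2,2): Delta=0.0000 Bond=0.0000
V0=1.8307

No-arbitrage ⇒ martingale measure with p* = (R−d)/(u−d) = 0.7222.
At expiry t=3: V(3,0)=10.0000, V(3,1)=10.0000, V(3,2)=0.0000, V(3,3)=0.0000
  t=2,j=0: stock 132.4224 → up 140.3677 (V=10.0000), down 116.5317 (V=10.0000). Price 9.9010; hedge Δ=0.0000, bond B=9.9010.
  t=2,j=1: stock 159.5088 → up 169.0793 (V=0.0000), down 140.3677 (V=10.0000). Price 2.7503; hedge Δ=-0.3483, bond B=58.3058.
  t=2,j=2: stock 192.1356 → up 203.6637 (V=0.0000), down 169.0793 (V=0.0000). Price 0.0000; hedge Δ=0.0000, bond B=0.0000.
  t=1,j=0: stock 150.4800 → up 159.5088 (V=2.7503), down 132.4224 (V=9.9010). Price 4.6897; hedge Δ=-0.2640, bond B=44.4159.
  t=1,j=1: stock 181.2600 → up 192.1356 (V=0.0000), down 159.5088 (V=2.7503). Price 0.7564; hedge Δ=-0.0843, bond B=16.0357.
  t=0,j=0: stock 171.0000 → up 181.2600 (V=0.7564), down 150.4800 (V=4.6897). Price 1.8307; hedge Δ=-0.1278, bond B=23.6823.
Root portfolio cost Δ·171+B reproduces V0=1.8307.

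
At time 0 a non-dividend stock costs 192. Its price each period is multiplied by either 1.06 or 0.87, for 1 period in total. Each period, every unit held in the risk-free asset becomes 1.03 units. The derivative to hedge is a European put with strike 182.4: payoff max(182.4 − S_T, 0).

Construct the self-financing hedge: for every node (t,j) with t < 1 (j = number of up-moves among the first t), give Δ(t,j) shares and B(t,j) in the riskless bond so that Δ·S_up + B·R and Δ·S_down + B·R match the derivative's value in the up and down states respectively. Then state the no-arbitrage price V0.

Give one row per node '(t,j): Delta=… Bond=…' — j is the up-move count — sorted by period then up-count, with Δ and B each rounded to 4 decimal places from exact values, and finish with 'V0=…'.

No-arbitrage ⇒ martingale measure with p* = (R−d)/(u−d) = 0.8421.
Terminal payoffs: V(1,0)=15.3600, V(1,1)=0.0000
(0,0): S=192.0000. Δ = (V_up−V_dn)/(S_up−S_dn) = (0.0000−15.3600)/(203.5200−167.0400) = -0.4211. V = [p*·0.0000 + (1−p*)·15.3600]/1.03 = 2.3546. B = V − Δ·S = 83.1967.
Each (Δ,B) replicates both successor values, so the strategy is self-financing and V0 is arbitrage-free.

(0,0): Delta=-0.4211 Bond=83.1967
V0=2.3546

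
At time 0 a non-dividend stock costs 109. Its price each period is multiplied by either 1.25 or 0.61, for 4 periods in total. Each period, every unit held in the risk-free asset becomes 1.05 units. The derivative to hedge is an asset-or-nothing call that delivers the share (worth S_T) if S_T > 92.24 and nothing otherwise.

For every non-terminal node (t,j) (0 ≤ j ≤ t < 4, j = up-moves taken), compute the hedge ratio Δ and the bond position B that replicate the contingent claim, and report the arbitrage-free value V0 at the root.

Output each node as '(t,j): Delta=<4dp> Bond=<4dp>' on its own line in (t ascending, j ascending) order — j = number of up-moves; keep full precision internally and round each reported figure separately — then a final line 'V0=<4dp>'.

(0,0): Delta=1.2608 Bond=-45.1228
(1,0): Delta=1.3083 Bond=-50.5375
(1,1): Delta=1.2503 Bond=-45.9432
(2,0): Delta=0.0000 Bond=0.0000
(2,1): Delta=1.5985 Bond=-77.1845
(2,2): Delta=1.1730 Bond=-35.0839
(3,0): Delta=0.0000 Bond=0.0000
(3,1): Delta=0.0000 Bond=0.0000
(3,2): Delta=1.9531 Bond=-117.8818
(3,3): Delta=1.0000 Bond=0.0000
V0=92.3070

The replicating-portfolio and risk-neutral prices coincide; use p* = (1.05−0.61)/(1.25−0.61) = 0.6875 for the latter.
Payoff layer (t=4): V(4,0)=0.0000, V(4,1)=0.0000, V(4,2)=0.0000, V(4,3)=129.8633, V(4,4)=266.1133
(3,0): S=24.7409. Δ = (V_up−V_dn)/(S_up−S_dn) = (0.0000−0.0000)/(30.9262−15.0920) = 0.0000. V = [p*·0.0000 + (1−p*)·0.0000]/1.05 = 0.0000. B = V − Δ·S = 0.0000.
(3,1): S=50.6986. Δ = (V_up−V_dn)/(S_up−S_dn) = (0.0000−0.0000)/(63.3733−30.9262) = 0.0000. V = [p*·0.0000 + (1−p*)·0.0000]/1.05 = 0.0000. B = V − Δ·S = 0.0000.
(3,2): S=103.8906. Δ = (V_up−V_dn)/(S_up−S_dn) = (129.8633−0.0000)/(129.8633−63.3733) = 1.9531. V = [p*·129.8633 + (1−p*)·0.0000]/1.05 = 85.0295. B = V − Δ·S = -117.8818.
(3,3): S=212.8906. Δ = (V_up−V_dn)/(S_up−S_dn) = (266.1133−129.8633)/(266.1133−129.8633) = 1.0000. V = [p*·266.1133 + (1−p*)·129.8633]/1.05 = 212.8906. B = V − Δ·S = 0.0000.
(2,0): S=40.5589. Δ = (V_up−V_dn)/(S_up−S_dn) = (0.0000−0.0000)/(50.6986−24.7409) = 0.0000. V = [p*·0.0000 + (1−p*)·0.0000]/1.05 = 0.0000. B = V − Δ·S = 0.0000.
(2,1): S=83.1125. Δ = (V_up−V_dn)/(S_up−S_dn) = (85.0295−0.0000)/(103.8906−50.6986) = 1.5985. V = [p*·85.0295 + (1−p*)·0.0000]/1.05 = 55.6741. B = V − Δ·S = -77.1845.
(2,2): S=170.3125. Δ = (V_up−V_dn)/(S_up−S_dn) = (212.8906−85.0295)/(212.8906−103.8906) = 1.1730. V = [p*·212.8906 + (1−p*)·85.0295]/1.05 = 164.6991. B = V − Δ·S = -35.0839.
(1,0): S=66.4900. Δ = (V_up−V_dn)/(S_up−S_dn) = (55.6741−0.0000)/(83.1125−40.5589) = 1.3083. V = [p*·55.6741 + (1−p*)·0.0000]/1.05 = 36.4533. B = V − Δ·S = -50.5375.
(1,1): S=136.2500. Δ = (V_up−V_dn)/(S_up−S_dn) = (164.6991−55.6741)/(170.3125−83.1125) = 1.2503. V = [p*·164.6991 + (1−p*)·55.6741]/1.05 = 124.4084. B = V − Δ·S = -45.9432.
(0,0): S=109.0000. Δ = (V_up−V_dn)/(S_up−S_dn) = (124.4084−36.4533)/(136.2500−66.4900) = 1.2608. V = [p*·124.4084 + (1−p*)·36.4533]/1.05 = 92.3070. B = V − Δ·S = -45.1228.
Root portfolio cost Δ·109+B reproduces V0=92.3070.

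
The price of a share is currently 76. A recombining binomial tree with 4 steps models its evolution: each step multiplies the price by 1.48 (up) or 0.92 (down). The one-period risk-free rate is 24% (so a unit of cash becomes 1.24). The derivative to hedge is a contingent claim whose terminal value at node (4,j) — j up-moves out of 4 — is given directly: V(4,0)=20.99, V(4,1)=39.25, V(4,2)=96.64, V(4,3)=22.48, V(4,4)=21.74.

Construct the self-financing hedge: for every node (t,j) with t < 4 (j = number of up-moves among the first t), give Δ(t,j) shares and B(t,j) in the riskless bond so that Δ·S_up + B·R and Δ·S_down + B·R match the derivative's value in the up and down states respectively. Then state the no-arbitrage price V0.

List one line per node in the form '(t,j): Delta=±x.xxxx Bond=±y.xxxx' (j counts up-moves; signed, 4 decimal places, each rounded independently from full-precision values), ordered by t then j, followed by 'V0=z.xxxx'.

No-arbitrage ⇒ martingale measure with p* = (R−d)/(u−d) = 0.5714.
Terminal values V(4,·): V(4,0)=20.9900, V(4,1)=39.2500, V(4,2)=96.6400, V(4,3)=22.4800, V(4,4)=21.7400
(3,0): S=59.1803. Δ = (V_up−V_dn)/(S_up−S_dn) = (39.2500−20.9900)/(87.5868−54.4459) = 0.5510. V = [p*·39.2500 + (1−p*)·20.9900]/1.24 = 25.3422. B = V − Δ·S = -7.2650.
(3,1): S=95.2031. Δ = (V_up−V_dn)/(S_up−S_dn) = (96.6400−39.2500)/(140.9005−87.5868) = 1.0765. V = [p*·96.6400 + (1−p*)·39.2500]/1.24 = 58.1002. B = V − Δ·S = -44.3819.
(3,2): S=153.1528. Δ = (V_up−V_dn)/(S_up−S_dn) = (22.4800−96.6400)/(226.6661−140.9005) = -0.8647. V = [p*·22.4800 + (1−p*)·96.6400]/1.24 = 43.7604. B = V − Δ·S = 176.1889.
(3,3): S=246.3762. Δ = (V_up−V_dn)/(S_up−S_dn) = (21.7400−22.4800)/(364.6368−226.6661) = -0.0054. V = [p*·21.7400 + (1−p*)·22.4800]/1.24 = 17.7880. B = V − Δ·S = 19.1094.
(2,0): S=64.3264. Δ = (V_up−V_dn)/(S_up−S_dn) = (58.1002−25.3422)/(95.2031−59.1803) = 0.9094. V = [p*·58.1002 + (1−p*)·25.3422]/1.24 = 35.5331. B = V − Δ·S = -22.9634.
(2,1): S=103.4816. Δ = (V_up−V_dn)/(S_up−S_dn) = (43.7604−58.1002)/(153.1528−95.2031) = -0.2475. V = [p*·43.7604 + (1−p*)·58.1002]/1.24 = 40.2468. B = V − Δ·S = 65.8537.
(2,2): S=166.4704. Δ = (V_up−V_dn)/(S_up−S_dn) = (17.7880−43.7604)/(246.3762−153.1528) = -0.2786. V = [p*·17.7880 + (1−p*)·43.7604]/1.24 = 23.3218. B = V − Δ·S = 69.7010.
(1,0): S=69.9200. Δ = (V_up−V_dn)/(S_up−S_dn) = (40.2468−35.5331)/(103.4816−64.3264) = 0.1204. V = [p*·40.2468 + (1−p*)·35.5331]/1.24 = 30.8279. B = V − Δ·S = 22.4107.
(1,1): S=112.4800. Δ = (V_up−V_dn)/(S_up−S_dn) = (23.3218−40.2468)/(166.4704−103.4816) = -0.2687. V = [p*·23.3218 + (1−p*)·40.2468]/1.24 = 24.6576. B = V − Δ·S = 54.8808.
(0,0): S=76.0000. Δ = (V_up−V_dn)/(S_up−S_dn) = (24.6576−30.8279)/(112.4800−69.9200) = -0.1450. V = [p*·24.6576 + (1−p*)·30.8279]/1.24 = 22.0177. B = V − Δ·S = 33.0363.
Check: Δ(0,0)·S0 + B(0,0) = 22.0177 = V0.

(0,0): Delta=-0.1450 Bond=33.0363
(1,0): Delta=0.1204 Bond=22.4107
(1,1): Delta=-0.2687 Bond=54.8808
(2,0): Delta=0.9094 Bond=-22.9634
(2,1): Delta=-0.2475 Bond=65.8537
(2,2): Delta=-0.2786 Bond=69.7010
(3,0): Delta=0.5510 Bond=-7.2650
(3,1): Delta=1.0765 Bond=-44.3819
(3,2): Delta=-0.8647 Bond=176.1889
(3,3): Delta=-0.0054 Bond=19.1094
V0=22.0177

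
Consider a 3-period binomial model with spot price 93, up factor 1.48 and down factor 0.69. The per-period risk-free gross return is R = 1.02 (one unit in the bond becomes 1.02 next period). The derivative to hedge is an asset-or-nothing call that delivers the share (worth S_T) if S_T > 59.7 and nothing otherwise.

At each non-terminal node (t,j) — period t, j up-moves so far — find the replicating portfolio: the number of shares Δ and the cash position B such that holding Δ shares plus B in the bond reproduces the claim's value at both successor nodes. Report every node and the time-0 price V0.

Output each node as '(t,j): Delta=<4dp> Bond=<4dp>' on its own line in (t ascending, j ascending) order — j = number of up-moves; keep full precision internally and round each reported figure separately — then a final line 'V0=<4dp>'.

(0,0): Delta=1.1355 Bond=-18.2863
(1,0): Delta=1.3440 Bond=-32.0328
(1,1): Delta=1.0000 Bond=0.0000
(2,0): Delta=1.8734 Bond=-56.1132
(2,1): Delta=1.0000 Bond=0.0000
(2,2): Delta=1.0000 Bond=0.0000
V0=87.3164

Under the risk-neutral measure, an up-move has probability p* = (R−d)/(u−d) = 0.4177 and values discount at R = 1.02.
Payoff layer (t=3): V(3,0)=0.0000, V(3,1)=65.5304, V(3,2)=140.5580, V(3,3)=301.4867
(2,0): S=44.2773. Δ = (V_up−V_dn)/(S_up−S_dn) = (65.5304−0.0000)/(65.5304−30.5513) = 1.8734. V = [p*·65.5304 + (1−p*)·0.0000]/1.02 = 26.8367. B = V − Δ·S = -56.1132.
(2,1): S=94.9716. Δ = (V_up−V_dn)/(S_up−S_dn) = (140.5580−65.5304)/(140.5580−65.5304) = 1.0000. V = [p*·140.5580 + (1−p*)·65.5304]/1.02 = 94.9716. B = V − Δ·S = 0.0000.
(2,2): S=203.7072. Δ = (V_up−V_dn)/(S_up−S_dn) = (301.4867−140.5580)/(301.4867−140.5580) = 1.0000. V = [p*·301.4867 + (1−p*)·140.5580]/1.02 = 203.7072. B = V − Δ·S = 0.0000.
(1,0): S=64.1700. Δ = (V_up−V_dn)/(S_up−S_dn) = (94.9716−26.8367)/(94.9716−44.2773) = 1.3440. V = [p*·94.9716 + (1−p*)·26.8367]/1.02 = 54.2139. B = V − Δ·S = -32.0328.
(1,1): S=137.6400. Δ = (V_up−V_dn)/(S_up−S_dn) = (203.7072−94.9716)/(203.7072−94.9716) = 1.0000. V = [p*·203.7072 + (1−p*)·94.9716]/1.02 = 137.6400. B = V − Δ·S = 0.0000.
(0,0): S=93.0000. Δ = (V_up−V_dn)/(S_up−S_dn) = (137.6400−54.2139)/(137.6400−64.1700) = 1.1355. V = [p*·137.6400 + (1−p*)·54.2139]/1.02 = 87.3164. B = V − Δ·S = -18.2863.
Each (Δ,B) replicates both successor values, so the strategy is self-financing and V0 is arbitrage-free.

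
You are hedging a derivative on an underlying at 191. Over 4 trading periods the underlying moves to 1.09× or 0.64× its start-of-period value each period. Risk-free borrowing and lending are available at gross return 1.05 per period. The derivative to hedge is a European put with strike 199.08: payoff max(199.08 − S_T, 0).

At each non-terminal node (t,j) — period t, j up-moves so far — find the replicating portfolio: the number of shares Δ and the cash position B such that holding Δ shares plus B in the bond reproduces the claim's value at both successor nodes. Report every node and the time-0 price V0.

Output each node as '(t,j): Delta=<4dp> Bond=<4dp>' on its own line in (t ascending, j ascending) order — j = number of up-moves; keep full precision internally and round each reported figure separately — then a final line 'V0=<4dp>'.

(0,0): Delta=-0.4638 Bond=101.3654
(1,0): Delta=-1.0000 Bond=171.9728
(1,1): Delta=-0.4331 Bond=100.0397
(2,0): Delta=-1.0000 Bond=180.5714
(2,1): Delta=-1.0000 Bond=180.5714
(2,2): Delta=-0.4007 Bond=97.6729
(3,0): Delta=-1.0000 Bond=189.6000
(3,1): Delta=-1.0000 Bond=189.6000
(3,2): Delta=-1.0000 Bond=189.6000
(3,3): Delta=-0.3663 Bond=94.0645
V0=12.7702

Under the risk-neutral measure, an up-move has probability p* = (R−d)/(u−d) = 0.9111 and values discount at R = 1.05.
At expiry t=4: V(4,0)=167.0355, V(4,1)=144.5042, V(4,2)=106.1307, V(4,3)=40.7757, V(4,4)=0.0000
Node (3,0) S=50.0695: V=(p*·144.5042+(1−p*)·167.0355)/1.05=139.5305; Δ=(144.5042−167.0355)/(54.5758−32.0445)=-1.0000; B=V−Δ·S=189.6000
Node (3,1) S=85.2746: V=(p*·106.1307+(1−p*)·144.5042)/1.05=104.3254; Δ=(106.1307−144.5042)/(92.9493−54.5758)=-1.0000; B=V−Δ·S=189.6000
Node (3,2) S=145.2333: V=(p*·40.7757+(1−p*)·106.1307)/1.05=44.3667; Δ=(40.7757−106.1307)/(158.3043−92.9493)=-1.0000; B=V−Δ·S=189.6000
Node (3,3) S=247.3505: V=(p*·0.0000+(1−p*)·40.7757)/1.05=3.4519; Δ=(0.0000−40.7757)/(269.6121−158.3043)=-0.3663; B=V−Δ·S=94.0645
Node (2,0) S=78.2336: V=(p*·104.3254+(1−p*)·139.5305)/1.05=102.3378; Δ=(104.3254−139.5305)/(85.2746−50.0695)=-1.0000; B=V−Δ·S=180.5714
Node (2,1) S=133.2416: V=(p*·44.3667+(1−p*)·104.3254)/1.05=47.3298; Δ=(44.3667−104.3254)/(145.2333−85.2746)=-1.0000; B=V−Δ·S=180.5714
Node (2,2) S=226.9271: V=(p*·3.4519+(1−p*)·44.3667)/1.05=6.7512; Δ=(3.4519−44.3667)/(247.3505−145.2333)=-0.4007; B=V−Δ·S=97.6729
Node (1,0) S=122.2400: V=(p*·47.3298+(1−p*)·102.3378)/1.05=49.7328; Δ=(47.3298−102.3378)/(133.2416−78.2336)=-1.0000; B=V−Δ·S=171.9728
Node (1,1) S=208.1900: V=(p*·6.7512+(1−p*)·47.3298)/1.05=9.8650; Δ=(6.7512−47.3298)/(226.9271−133.2416)=-0.4331; B=V−Δ·S=100.0397
Node (0,0) S=191.0000: V=(p*·9.8650+(1−p*)·49.7328)/1.05=12.7702; Δ=(9.8650−49.7328)/(208.1900−122.2400)=-0.4638; B=V−Δ·S=101.3654
The time-0 hedge costs 12.7702, which is the no-arbitrage price.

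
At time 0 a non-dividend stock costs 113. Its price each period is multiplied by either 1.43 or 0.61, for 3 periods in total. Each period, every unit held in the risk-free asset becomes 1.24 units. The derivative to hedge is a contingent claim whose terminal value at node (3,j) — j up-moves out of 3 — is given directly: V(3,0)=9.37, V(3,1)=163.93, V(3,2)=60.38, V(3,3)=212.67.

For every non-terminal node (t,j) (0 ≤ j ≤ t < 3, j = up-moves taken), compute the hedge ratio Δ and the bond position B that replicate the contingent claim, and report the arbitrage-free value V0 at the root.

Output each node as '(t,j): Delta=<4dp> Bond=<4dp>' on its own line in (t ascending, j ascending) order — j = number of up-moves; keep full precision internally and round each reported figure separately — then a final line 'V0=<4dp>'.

(0,0): Delta=0.4304 Bond=25.6426
(1,0): Delta=-0.6241 Bond=104.4866
(1,1): Delta=0.5661 Bond=9.8744
(2,0): Delta=4.4828 Bond=-85.1674
(2,1): Delta=-1.2811 Bond=194.3235
(2,2): Delta=0.8037 Bond=-42.6685
V0=74.2796

The replicating-portfolio and risk-neutral prices coincide; use p* = (1.24−0.61)/(1.43−0.61) = 0.7683 for the latter.
Terminal values V(3,·): V(3,0)=9.3700, V(3,1)=163.9300, V(3,2)=60.3800, V(3,3)=212.6700
  t=2,j=0: stock 42.0473 → up 60.1276 (V=163.9300), down 25.6489 (V=9.3700). Price 103.3204; hedge Δ=4.4828, bond B=-85.1674.
  t=2,j=1: stock 98.5699 → up 140.9550 (V=60.3800), down 60.1276 (V=163.9300). Price 68.0430; hedge Δ=-1.2811, bond B=194.3235.
  t=2,j=2: stock 231.0737 → up 330.4354 (V=212.6700), down 140.9550 (V=60.3800). Price 143.0510; hedge Δ=0.8037, bond B=-42.6685.
  t=1,j=0: stock 68.9300 → up 98.5699 (V=68.0430), down 42.0473 (V=103.3204). Price 61.4653; hedge Δ=-0.6241, bond B=104.4866.
  t=1,j=1: stock 161.5900 → up 231.0737 (V=143.0510), down 98.5699 (V=68.0430). Price 101.3477; hedge Δ=0.5661, bond B=9.8744.
  t=0,j=0: stock 113.0000 → up 161.5900 (V=101.3477), down 68.9300 (V=61.4653). Price 74.2796; hedge Δ=0.4304, bond B=25.6426.
Check: Δ(0,0)·S0 + B(0,0) = 74.2796 = V0.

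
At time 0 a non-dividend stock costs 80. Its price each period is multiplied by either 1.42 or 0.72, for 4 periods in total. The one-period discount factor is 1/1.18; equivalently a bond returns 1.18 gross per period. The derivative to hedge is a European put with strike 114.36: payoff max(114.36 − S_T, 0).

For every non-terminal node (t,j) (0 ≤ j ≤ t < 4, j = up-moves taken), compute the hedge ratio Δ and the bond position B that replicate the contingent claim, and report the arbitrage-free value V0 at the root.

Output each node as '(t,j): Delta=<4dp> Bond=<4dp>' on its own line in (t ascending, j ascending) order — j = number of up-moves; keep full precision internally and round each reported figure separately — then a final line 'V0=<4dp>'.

Since d<R<u, set p* = (R−d)/(u−d) = 0.6571; price each node as the discounted p*-expectation of its children.
Payoff layer (t=4): V(4,0)=92.8609, V(4,1)=71.9590, V(4,2)=30.7359, V(4,3)=0.0000, V(4,4)=0.0000
Node (3,0) S=29.8598: V=(p*·71.9590+(1−p*)·92.8609)/1.18=67.0554; Δ=(71.9590−92.8609)/(42.4010−21.4991)=-1.0000; B=V−Δ·S=96.9153
Node (3,1) S=58.8902: V=(p*·30.7359+(1−p*)·71.9590)/1.18=38.0250; Δ=(30.7359−71.9590)/(83.6241−42.4010)=-1.0000; B=V−Δ·S=96.9153
Node (3,2) S=116.1446: V=(p*·0.0000+(1−p*)·30.7359)/1.18=8.9305; Δ=(0.0000−30.7359)/(164.9254−83.6241)=-0.3780; B=V−Δ·S=52.8389
Node (3,3) S=229.0630: V=(p*·0.0000+(1−p*)·0.0000)/1.18=0.0000; Δ=(0.0000−0.0000)/(325.2695−164.9254)=0.0000; B=V−Δ·S=0.0000
Node (2,0) S=41.4720: V=(p*·38.0250+(1−p*)·67.0554)/1.18=40.6596; Δ=(38.0250−67.0554)/(58.8902−29.8598)=-1.0000; B=V−Δ·S=82.1316
Node (2,1) S=81.7920: V=(p*·8.9305+(1−p*)·38.0250)/1.18=16.0218; Δ=(8.9305−38.0250)/(116.1446−58.8902)=-0.5082; B=V−Δ·S=57.5854
Node (2,2) S=161.3120: V=(p*·0.0000+(1−p*)·8.9305)/1.18=2.5948; Δ=(0.0000−8.9305)/(229.0630−116.1446)=-0.0791; B=V−Δ·S=15.3527
Node (1,0) S=57.6000: V=(p*·16.0218+(1−p*)·40.6596)/1.18=20.7365; Δ=(16.0218−40.6596)/(81.7920−41.4720)=-0.6111; B=V−Δ·S=55.9333
Node (1,1) S=113.6000: V=(p*·2.5948+(1−p*)·16.0218)/1.18=6.1003; Δ=(2.5948−16.0218)/(161.3120−81.7920)=-0.1689; B=V−Δ·S=25.2818
Node (0,0) S=80.0000: V=(p*·6.1003+(1−p*)·20.7365)/1.18=9.4224; Δ=(6.1003−20.7365)/(113.6000−57.6000)=-0.2614; B=V−Δ·S=30.3312
Self-financing check: at every node Δ·S+B equals the discounted successor values.

(0,0): Delta=-0.2614 Bond=30.3312
(1,0): Delta=-0.6111 Bond=55.9333
(1,1): Delta=-0.1689 Bond=25.2818
(2,0): Delta=-1.0000 Bond=82.1316
(2,1): Delta=-0.5082 Bond=57.5854
(2,2): Delta=-0.0791 Bond=15.3527
(3,0): Delta=-1.0000 Bond=96.9153
(3,1): Delta=-1.0000 Bond=96.9153
(3,2): Delta=-0.3780 Bond=52.8389
(3,3): Delta=0.0000 Bond=0.0000
V0=9.4224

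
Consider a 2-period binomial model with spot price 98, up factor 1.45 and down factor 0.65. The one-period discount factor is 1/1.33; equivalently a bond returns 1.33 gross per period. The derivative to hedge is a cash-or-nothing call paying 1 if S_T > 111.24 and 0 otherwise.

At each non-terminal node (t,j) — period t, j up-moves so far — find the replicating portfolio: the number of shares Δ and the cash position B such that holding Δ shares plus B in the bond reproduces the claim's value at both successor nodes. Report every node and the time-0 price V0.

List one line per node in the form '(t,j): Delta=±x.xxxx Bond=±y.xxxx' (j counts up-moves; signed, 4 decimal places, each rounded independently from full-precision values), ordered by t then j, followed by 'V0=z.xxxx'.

Risk-neutral probability p* = (R−d)/(u−d) = (1.33−0.65)/(1.45−0.65) = 0.8500.
Terminal values V(2,·): V(2,0)=0.0000, V(2,1)=0.0000, V(2,2)=1.0000
(1,0): S=63.7000. Δ = (V_up−V_dn)/(S_up−S_dn) = (0.0000−0.0000)/(92.3650−41.4050) = 0.0000. V = [p*·0.0000 + (1−p*)·0.0000]/1.33 = 0.0000. B = V − Δ·S = 0.0000.
(1,1): S=142.1000. Δ = (V_up−V_dn)/(S_up−S_dn) = (1.0000−0.0000)/(206.0450−92.3650) = 0.0088. V = [p*·1.0000 + (1−p*)·0.0000]/1.33 = 0.6391. B = V − Δ·S = -0.6109.
(0,0): S=98.0000. Δ = (V_up−V_dn)/(S_up−S_dn) = (0.6391−0.0000)/(142.1000−63.7000) = 0.0082. V = [p*·0.6391 + (1−p*)·0.0000]/1.33 = 0.4084. B = V − Δ·S = -0.3904.
Self-financing check: at every node Δ·S+B equals the discounted successor values.

(0,0): Delta=0.0082 Bond=-0.3904
(1,0): Delta=0.0000 Bond=0.0000
(1,1): Delta=0.0088 Bond=-0.6109
V0=0.4084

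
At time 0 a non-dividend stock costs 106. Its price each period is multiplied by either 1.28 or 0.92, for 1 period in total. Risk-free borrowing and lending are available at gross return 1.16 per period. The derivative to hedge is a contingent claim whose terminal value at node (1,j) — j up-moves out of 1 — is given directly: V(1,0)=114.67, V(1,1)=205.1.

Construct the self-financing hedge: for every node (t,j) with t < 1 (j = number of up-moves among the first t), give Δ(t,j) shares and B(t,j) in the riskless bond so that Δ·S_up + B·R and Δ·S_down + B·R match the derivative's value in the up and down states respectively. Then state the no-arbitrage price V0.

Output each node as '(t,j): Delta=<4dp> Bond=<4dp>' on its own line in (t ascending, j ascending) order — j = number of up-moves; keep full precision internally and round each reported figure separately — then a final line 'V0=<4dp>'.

No-arbitrage ⇒ martingale measure with p* = (R−d)/(u−d) = 0.6667.
At expiry t=1: V(1,0)=114.6700, V(1,1)=205.1000
(0,0): S=106.0000. Δ = (V_up−V_dn)/(S_up−S_dn) = (205.1000−114.6700)/(135.6800−97.5200) = 2.3698. V = [p*·205.1000 + (1−p*)·114.6700]/1.16 = 150.8247. B = V − Δ·S = -100.3697.
Check: Δ(0,0)·S0 + B(0,0) = 150.8247 = V0.

(0,0): Delta=2.3698 Bond=-100.3697
V0=150.8247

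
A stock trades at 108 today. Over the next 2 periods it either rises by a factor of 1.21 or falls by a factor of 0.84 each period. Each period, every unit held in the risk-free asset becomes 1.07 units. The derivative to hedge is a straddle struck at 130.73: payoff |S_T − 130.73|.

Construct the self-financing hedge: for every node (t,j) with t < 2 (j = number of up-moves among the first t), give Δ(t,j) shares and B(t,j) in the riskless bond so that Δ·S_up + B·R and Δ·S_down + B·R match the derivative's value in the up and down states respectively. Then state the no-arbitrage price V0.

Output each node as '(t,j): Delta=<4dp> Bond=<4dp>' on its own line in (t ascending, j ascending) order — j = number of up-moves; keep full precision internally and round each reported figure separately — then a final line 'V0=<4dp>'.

(0,0): Delta=-0.2035 Bond=46.6537
(1,0): Delta=-1.0000 Bond=122.1776
(1,1): Delta=0.1331 Bond=5.9363
V0=24.6752

Since d<R<u, set p* = (R−d)/(u−d) = 0.6216; price each node as the discounted p*-expectation of its children.
Terminal payoffs: V(2,0)=54.5252, V(2,1)=20.9588, V(2,2)=27.3928
  t=1,j=0: stock 90.7200 → up 109.7712 (V=20.9588), down 76.2048 (V=54.5252). Price 31.4576; hedge Δ=-1.0000, bond B=122.1776.
  t=1,j=1: stock 130.6800 → up 158.1228 (V=27.3928), down 109.7712 (V=20.9588). Price 23.3255; hedge Δ=0.1331, bond B=5.9363.
  t=0,j=0: stock 108.0000 → up 130.6800 (V=23.3255), down 90.7200 (V=31.4576). Price 24.6752; hedge Δ=-0.2035, bond B=46.6537.
Root portfolio cost Δ·108+B reproduces V0=24.6752.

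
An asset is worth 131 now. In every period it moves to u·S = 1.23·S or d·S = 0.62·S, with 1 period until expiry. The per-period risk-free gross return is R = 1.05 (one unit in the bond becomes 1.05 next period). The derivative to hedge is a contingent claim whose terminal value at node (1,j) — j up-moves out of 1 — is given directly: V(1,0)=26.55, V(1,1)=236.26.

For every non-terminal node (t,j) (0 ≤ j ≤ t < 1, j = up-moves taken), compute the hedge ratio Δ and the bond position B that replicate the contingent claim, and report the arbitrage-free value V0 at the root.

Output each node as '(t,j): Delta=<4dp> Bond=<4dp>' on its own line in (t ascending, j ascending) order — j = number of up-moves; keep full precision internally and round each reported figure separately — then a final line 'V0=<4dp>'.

The replicating-portfolio and risk-neutral prices coincide; use p* = (1.05−0.62)/(1.23−0.62) = 0.7049 for the latter.
Terminal payoffs: V(1,0)=26.5500, V(1,1)=236.2600
Node (0,0) S=131.0000: V=(p*·236.2600+(1−p*)·26.5500)/1.05=166.0746; Δ=(236.2600−26.5500)/(161.1300−81.2200)=2.6243; B=V−Δ·S=-177.7123
Self-financing check: at every node Δ·S+B equals the discounted successor values.

(0,0): Delta=2.6243 Bond=-177.7123
V0=166.0746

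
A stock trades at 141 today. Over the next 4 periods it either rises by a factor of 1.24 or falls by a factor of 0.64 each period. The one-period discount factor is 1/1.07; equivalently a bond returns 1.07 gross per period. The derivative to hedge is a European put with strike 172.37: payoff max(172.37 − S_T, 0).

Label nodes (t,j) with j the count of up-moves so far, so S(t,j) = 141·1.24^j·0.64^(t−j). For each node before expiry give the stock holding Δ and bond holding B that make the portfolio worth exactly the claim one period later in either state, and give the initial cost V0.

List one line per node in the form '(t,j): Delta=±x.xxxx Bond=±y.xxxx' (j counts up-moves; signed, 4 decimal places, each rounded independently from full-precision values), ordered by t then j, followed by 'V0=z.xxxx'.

Risk-neutral probability p* = (R−d)/(u−d) = (1.07−0.64)/(1.24−0.64) = 0.7167.
Terminal values V(4,·): V(4,0)=148.7141, V(4,1)=126.5367, V(4,2)=83.5681, V(4,3)=0.3163, V(4,4)=0.0000
(3,0): S=36.9623. Δ = (V_up−V_dn)/(S_up−S_dn) = (126.5367−148.7141)/(45.8333−23.6559) = -1.0000. V = [p*·126.5367 + (1−p*)·148.7141]/1.07 = 124.1312. B = V − Δ·S = 161.0935.
(3,1): S=71.6145. Δ = (V_up−V_dn)/(S_up−S_dn) = (83.5681−126.5367)/(88.8019−45.8333) = -1.0000. V = [p*·83.5681 + (1−p*)·126.5367]/1.07 = 89.4790. B = V − Δ·S = 161.0935.
(3,2): S=138.7530. Δ = (V_up−V_dn)/(S_up−S_dn) = (0.3163−83.5681)/(172.0537−88.8019) = -1.0000. V = [p*·0.3163 + (1−p*)·83.5681]/1.07 = 22.3404. B = V − Δ·S = 161.0935.
(3,3): S=268.8340. Δ = (V_up−V_dn)/(S_up−S_dn) = (0.0000−0.3163)/(333.3541−172.0537) = -0.0020. V = [p*·0.0000 + (1−p*)·0.3163]/1.07 = 0.0837. B = V − Δ·S = 0.6108.
(2,0): S=57.7536. Δ = (V_up−V_dn)/(S_up−S_dn) = (89.4790−124.1312)/(71.6145−36.9623) = -1.0000. V = [p*·89.4790 + (1−p*)·124.1312]/1.07 = 92.8010. B = V − Δ·S = 150.5546.
(2,1): S=111.8976. Δ = (V_up−V_dn)/(S_up−S_dn) = (22.3404−89.4790)/(138.7530−71.6145) = -1.0000. V = [p*·22.3404 + (1−p*)·89.4790]/1.07 = 38.6570. B = V − Δ·S = 150.5546.
(2,2): S=216.8016. Δ = (V_up−V_dn)/(S_up−S_dn) = (0.0837−22.3404)/(268.8340−138.7530) = -0.1711. V = [p*·0.0837 + (1−p*)·22.3404]/1.07 = 5.9718. B = V − Δ·S = 43.0663.
(1,0): S=90.2400. Δ = (V_up−V_dn)/(S_up−S_dn) = (38.6570−92.8010)/(111.8976−57.7536) = -1.0000. V = [p*·38.6570 + (1−p*)·92.8010]/1.07 = 50.4653. B = V − Δ·S = 140.7053.
(1,1): S=174.8400. Δ = (V_up−V_dn)/(S_up−S_dn) = (5.9718−38.6570)/(216.8016−111.8976) = -0.3116. V = [p*·5.9718 + (1−p*)·38.6570]/1.07 = 14.2361. B = V − Δ·S = 68.7115.
(0,0): S=141.0000. Δ = (V_up−V_dn)/(S_up−S_dn) = (14.2361−50.4653)/(174.8400−90.2400) = -0.4282. V = [p*·14.2361 + (1−p*)·50.4653]/1.07 = 22.8981. B = V − Δ·S = 83.2801.
Root portfolio cost Δ·141+B reproduces V0=22.8981.

(0,0): Delta=-0.4282 Bond=83.2801
(1,0): Delta=-1.0000 Bond=140.7053
(1,1): Delta=-0.3116 Bond=68.7115
(2,0): Delta=-1.0000 Bond=150.5546
(2,1): Delta=-1.0000 Bond=150.5546
(2,2): Delta=-0.1711 Bond=43.0663
(3,0): Delta=-1.0000 Bond=161.0935
(3,1): Delta=-1.0000 Bond=161.0935
(3,2): Delta=-1.0000 Bond=161.0935
(3,3): Delta=-0.0020 Bond=0.6108
V0=22.8981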